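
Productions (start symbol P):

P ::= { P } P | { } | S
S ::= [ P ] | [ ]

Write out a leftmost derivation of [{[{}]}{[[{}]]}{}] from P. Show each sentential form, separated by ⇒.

P ⇒ S ⇒ [P] ⇒ [{P}P] ⇒ [{S}P] ⇒ [{[P]}P] ⇒ [{[{}]}P] ⇒ [{[{}]}{P}P] ⇒ [{[{}]}{S}P] ⇒ [{[{}]}{[P]}P] ⇒ [{[{}]}{[S]}P] ⇒ [{[{}]}{[[P]]}P] ⇒ [{[{}]}{[[{}]]}P] ⇒ [{[{}]}{[[{}]]}{}]

P ⇒ S   [P ::= S]
S ⇒ [P]   [S ::= [ P ]]
[P] ⇒ [{P}P]   [P ::= { P } P]
[{P}P] ⇒ [{S}P]   [P ::= S]
[{S}P] ⇒ [{[P]}P]   [S ::= [ P ]]
[{[P]}P] ⇒ [{[{}]}P]   [P ::= { }]
[{[{}]}P] ⇒ [{[{}]}{P}P]   [P ::= { P } P]
[{[{}]}{P}P] ⇒ [{[{}]}{S}P]   [P ::= S]
[{[{}]}{S}P] ⇒ [{[{}]}{[P]}P]   [S ::= [ P ]]
[{[{}]}{[P]}P] ⇒ [{[{}]}{[S]}P]   [P ::= S]
[{[{}]}{[S]}P] ⇒ [{[{}]}{[[P]]}P]   [S ::= [ P ]]
[{[{}]}{[[P]]}P] ⇒ [{[{}]}{[[{}]]}P]   [P ::= { }]
[{[{}]}{[[{}]]}P] ⇒ [{[{}]}{[[{}]]}{}]   [P ::= { }]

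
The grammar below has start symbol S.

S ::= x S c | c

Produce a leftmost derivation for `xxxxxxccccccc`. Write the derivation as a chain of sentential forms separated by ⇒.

S ⇒ xSc   [S ::= x S c]
xSc ⇒ xxScc   [S ::= x S c]
xxScc ⇒ xxxSccc   [S ::= x S c]
xxxSccc ⇒ xxxxScccc   [S ::= x S c]
xxxxScccc ⇒ xxxxxSccccc   [S ::= x S c]
xxxxxSccccc ⇒ xxxxxxScccccc   [S ::= x S c]
xxxxxxScccccc ⇒ xxxxxxccccccc   [S ::= c]

S⇒xSc⇒xxScc⇒xxxSccc⇒xxxxScccc⇒xxxxxSccccc⇒xxxxxxScccccc⇒xxxxxxccccccc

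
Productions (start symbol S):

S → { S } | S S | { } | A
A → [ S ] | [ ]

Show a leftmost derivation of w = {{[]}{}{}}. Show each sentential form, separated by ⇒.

S⇒{S}⇒{SS}⇒{{S}S}⇒{{A}S}⇒{{[]}S}⇒{{[]}SS}⇒{{[]}{}S}⇒{{[]}{}{}}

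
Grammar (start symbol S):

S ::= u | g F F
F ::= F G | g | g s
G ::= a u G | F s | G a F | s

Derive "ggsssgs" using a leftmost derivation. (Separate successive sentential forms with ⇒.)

S ⇒ gFF ⇒ gFGF ⇒ gFGGF ⇒ gFGGGF ⇒ ggGGGF ⇒ ggsGGF ⇒ ggssGF ⇒ ggsssF ⇒ ggsssgs

S ⇒ gFF   [S ::= g F F]
gFF ⇒ gFGF   [F ::= F G]
gFGF ⇒ gFGGF   [F ::= F G]
gFGGF ⇒ gFGGGF   [F ::= F G]
gFGGGF ⇒ ggGGGF   [F ::= g]
ggGGGF ⇒ ggsGGF   [G ::= s]
ggsGGF ⇒ ggssGF   [G ::= s]
ggssGF ⇒ ggsssF   [G ::= s]
ggsssF ⇒ ggsssgs   [F ::= g s]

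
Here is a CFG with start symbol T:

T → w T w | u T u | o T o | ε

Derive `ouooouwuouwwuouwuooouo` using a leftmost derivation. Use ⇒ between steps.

T ⇒ oTo ⇒ ouTuo ⇒ ouoTouo ⇒ ouooToouo ⇒ ouoooTooouo ⇒ ouooouTuooouo ⇒ ouooouwTwuooouo ⇒ ouooouwuTuwuooouo ⇒ ouooouwuoTouwuooouo ⇒ ouooouwuouTuouwuooouo ⇒ ouooouwuouwTwuouwuooouo ⇒ ouooouwuouwwuouwuooouo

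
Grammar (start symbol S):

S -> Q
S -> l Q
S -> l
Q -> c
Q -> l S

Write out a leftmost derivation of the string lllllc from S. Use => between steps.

S => Q   [S -> Q]
Q => lS   [Q -> l S]
lS => lQ   [S -> Q]
lQ => llS   [Q -> l S]
llS => lllQ   [S -> l Q]
lllQ => llllS   [Q -> l S]
llllS => llllQ   [S -> Q]
llllQ => lllllS   [Q -> l S]
lllllS => lllllQ   [S -> Q]
lllllQ => lllllc   [Q -> c]

S=>Q=>lS=>lQ=>llS=>lllQ=>llllS=>llllQ=>lllllS=>lllllQ=>lllllc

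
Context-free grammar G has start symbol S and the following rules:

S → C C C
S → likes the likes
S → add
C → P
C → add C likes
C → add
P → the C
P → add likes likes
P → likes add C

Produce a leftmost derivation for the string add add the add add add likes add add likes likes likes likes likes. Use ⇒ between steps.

S ⇒ C C C ⇒ add C C ⇒ add add C ⇒ add add P ⇒ add add the C ⇒ add add the add C likes ⇒ add add the add add C likes likes ⇒ add add the add add add C likes likes likes ⇒ add add the add add add P likes likes likes ⇒ add add the add add add likes add C likes likes likes ⇒ add add the add add add likes add P likes likes likes ⇒ add add the add add add likes add add likes likes likes likes likes

S ⇒ C C C   [S → C C C]
C C C ⇒ add C C   [C → add]
add C C ⇒ add add C   [C → add]
add add C ⇒ add add P   [C → P]
add add P ⇒ add add the C   [P → the C]
add add the C ⇒ add add the add C likes   [C → add C likes]
add add the add C likes ⇒ add add the add add C likes likes   [C → add C likes]
add add the add add C likes likes ⇒ add add the add add add C likes likes likes   [C → add C likes]
add add the add add add C likes likes likes ⇒ add add the add add add P likes likes likes   [C → P]
add add the add add add P likes likes likes ⇒ add add the add add add likes add C likes likes likes   [P → likes add C]
add add the add add add likes add C likes likes likes ⇒ add add the add add add likes add P likes likes likes   [C → P]
add add the add add add likes add P likes likes likes ⇒ add add the add add add likes add add likes likes likes likes likes   [P → add likes likes]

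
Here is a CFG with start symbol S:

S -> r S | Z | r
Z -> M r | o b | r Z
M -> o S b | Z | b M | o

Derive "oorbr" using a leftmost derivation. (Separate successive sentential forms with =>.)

S=>Z=>Mr=>oSbr=>oZbr=>oMrbr=>oorbr

S => Z   [S -> Z]
Z => Mr   [Z -> M r]
Mr => oSbr   [M -> o S b]
oSbr => oZbr   [S -> Z]
oZbr => oMrbr   [Z -> M r]
oMrbr => oorbr   [M -> o]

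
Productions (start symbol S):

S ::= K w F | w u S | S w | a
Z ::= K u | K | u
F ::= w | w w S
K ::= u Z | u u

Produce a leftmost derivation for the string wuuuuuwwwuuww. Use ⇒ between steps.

S⇒wuS⇒wuKwF⇒wuuZwF⇒wuuKuwF⇒wuuuuuwF⇒wuuuuuwwwS⇒wuuuuuwwwKwF⇒wuuuuuwwwuZwF⇒wuuuuuwwwuuwF⇒wuuuuuwwwuuww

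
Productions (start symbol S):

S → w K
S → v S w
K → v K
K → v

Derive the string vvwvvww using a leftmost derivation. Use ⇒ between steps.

S ⇒ vSw   [S → v S w]
vSw ⇒ vvSww   [S → v S w]
vvSww ⇒ vvwKww   [S → w K]
vvwKww ⇒ vvwvKww   [K → v K]
vvwvKww ⇒ vvwvvww   [K → v]

S ⇒ vSw ⇒ vvSww ⇒ vvwKww ⇒ vvwvKww ⇒ vvwvvww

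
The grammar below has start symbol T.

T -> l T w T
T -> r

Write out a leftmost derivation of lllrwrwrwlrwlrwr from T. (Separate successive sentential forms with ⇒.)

T ⇒ lTwT   [T -> l T w T]
lTwT ⇒ llTwTwT   [T -> l T w T]
llTwTwT ⇒ lllTwTwTwT   [T -> l T w T]
lllTwTwTwT ⇒ lllrwTwTwT   [T -> r]
lllrwTwTwT ⇒ lllrwrwTwT   [T -> r]
lllrwrwTwT ⇒ lllrwrwrwT   [T -> r]
lllrwrwrwT ⇒ lllrwrwrwlTwT   [T -> l T w T]
lllrwrwrwlTwT ⇒ lllrwrwrwlrwT   [T -> r]
lllrwrwrwlrwT ⇒ lllrwrwrwlrwlTwT   [T -> l T w T]
lllrwrwrwlrwlTwT ⇒ lllrwrwrwlrwlrwT   [T -> r]
lllrwrwrwlrwlrwT ⇒ lllrwrwrwlrwlrwr   [T -> r]

T⇒lTwT⇒llTwTwT⇒lllTwTwTwT⇒lllrwTwTwT⇒lllrwrwTwT⇒lllrwrwrwT⇒lllrwrwrwlTwT⇒lllrwrwrwlrwT⇒lllrwrwrwlrwlTwT⇒lllrwrwrwlrwlrwT⇒lllrwrwrwlrwlrwr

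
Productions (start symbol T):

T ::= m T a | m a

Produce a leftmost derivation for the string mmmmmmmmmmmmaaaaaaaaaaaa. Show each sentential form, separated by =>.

T=>mTa=>mmTaa=>mmmTaaa=>mmmmTaaaa=>mmmmmTaaaaa=>mmmmmmTaaaaaa=>mmmmmmmTaaaaaaa=>mmmmmmmmTaaaaaaaa=>mmmmmmmmmTaaaaaaaaa=>mmmmmmmmmmTaaaaaaaaaa=>mmmmmmmmmmmTaaaaaaaaaaa=>mmmmmmmmmmmmaaaaaaaaaaaa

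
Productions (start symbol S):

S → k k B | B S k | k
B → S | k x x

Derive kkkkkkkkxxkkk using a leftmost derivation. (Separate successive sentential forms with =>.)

S => BSk   [S → B S k]
BSk => SSk   [B → S]
SSk => kkBSk   [S → k k B]
kkBSk => kkSSk   [B → S]
kkSSk => kkBSkSk   [S → B S k]
kkBSkSk => kkSSkSk   [B → S]
kkSSkSk => kkkkBSkSk   [S → k k B]
kkkkBSkSk => kkkkSSkSk   [B → S]
kkkkSSkSk => kkkkkSkSk   [S → k]
kkkkkSkSk => kkkkkkkBkSk   [S → k k B]
kkkkkkkBkSk => kkkkkkkkxxkSk   [B → k x x]
kkkkkkkkxxkSk => kkkkkkkkxxkkk   [S → k]

S=>BSk=>SSk=>kkBSk=>kkSSk=>kkBSkSk=>kkSSkSk=>kkkkBSkSk=>kkkkSSkSk=>kkkkkSkSk=>kkkkkkkBkSk=>kkkkkkkkxxkSk=>kkkkkkkkxxkkk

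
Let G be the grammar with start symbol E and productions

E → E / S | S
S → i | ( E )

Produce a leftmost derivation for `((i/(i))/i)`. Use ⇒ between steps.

E ⇒ S ⇒ (E) ⇒ (E/S) ⇒ (S/S) ⇒ ((E)/S) ⇒ ((E/S)/S) ⇒ ((S/S)/S) ⇒ ((i/S)/S) ⇒ ((i/(E))/S) ⇒ ((i/(S))/S) ⇒ ((i/(i))/S) ⇒ ((i/(i))/i)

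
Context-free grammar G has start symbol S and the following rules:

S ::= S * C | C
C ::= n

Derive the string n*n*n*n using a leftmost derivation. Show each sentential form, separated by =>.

S => S*C   [S ::= S * C]
S*C => S*C*C   [S ::= S * C]
S*C*C => S*C*C*C   [S ::= S * C]
S*C*C*C => C*C*C*C   [S ::= C]
C*C*C*C => n*C*C*C   [C ::= n]
n*C*C*C => n*n*C*C   [C ::= n]
n*n*C*C => n*n*n*C   [C ::= n]
n*n*n*C => n*n*n*n   [C ::= n]

S => S*C => S*C*C => S*C*C*C => C*C*C*C => n*C*C*C => n*n*C*C => n*n*n*C => n*n*n*n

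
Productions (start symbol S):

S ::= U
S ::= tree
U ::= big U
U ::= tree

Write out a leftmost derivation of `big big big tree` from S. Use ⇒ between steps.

S ⇒ U ⇒ big U ⇒ big big U ⇒ big big big U ⇒ big big big tree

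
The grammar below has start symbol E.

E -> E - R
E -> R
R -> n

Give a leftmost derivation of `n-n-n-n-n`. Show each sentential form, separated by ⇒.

E⇒E-R⇒E-R-R⇒E-R-R-R⇒E-R-R-R-R⇒R-R-R-R-R⇒n-R-R-R-R⇒n-n-R-R-R⇒n-n-n-R-R⇒n-n-n-n-R⇒n-n-n-n-n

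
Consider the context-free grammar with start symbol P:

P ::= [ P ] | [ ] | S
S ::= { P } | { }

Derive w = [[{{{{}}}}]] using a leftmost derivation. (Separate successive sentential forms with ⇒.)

P ⇒ [P]   [P ::= [ P ]]
[P] ⇒ [[P]]   [P ::= [ P ]]
[[P]] ⇒ [[S]]   [P ::= S]
[[S]] ⇒ [[{P}]]   [S ::= { P }]
[[{P}]] ⇒ [[{S}]]   [P ::= S]
[[{S}]] ⇒ [[{{P}}]]   [S ::= { P }]
[[{{P}}]] ⇒ [[{{S}}]]   [P ::= S]
[[{{S}}]] ⇒ [[{{{P}}}]]   [S ::= { P }]
[[{{{P}}}]] ⇒ [[{{{S}}}]]   [P ::= S]
[[{{{S}}}]] ⇒ [[{{{{}}}}]]   [S ::= { }]

P ⇒ [P] ⇒ [[P]] ⇒ [[S]] ⇒ [[{P}]] ⇒ [[{S}]] ⇒ [[{{P}}]] ⇒ [[{{S}}]] ⇒ [[{{{P}}}]] ⇒ [[{{{S}}}]] ⇒ [[{{{{}}}}]]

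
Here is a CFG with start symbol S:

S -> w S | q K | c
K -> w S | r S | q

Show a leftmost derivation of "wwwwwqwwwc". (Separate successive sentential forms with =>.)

S => wS => wwS => wwwS => wwwwS => wwwwwS => wwwwwqK => wwwwwqwS => wwwwwqwwS => wwwwwqwwwS => wwwwwqwwwc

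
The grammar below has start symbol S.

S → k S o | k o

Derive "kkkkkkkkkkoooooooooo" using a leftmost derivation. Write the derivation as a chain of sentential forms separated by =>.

S=>kSo=>kkSoo=>kkkSooo=>kkkkSoooo=>kkkkkSooooo=>kkkkkkSoooooo=>kkkkkkkSooooooo=>kkkkkkkkSoooooooo=>kkkkkkkkkSooooooooo=>kkkkkkkkkkoooooooooo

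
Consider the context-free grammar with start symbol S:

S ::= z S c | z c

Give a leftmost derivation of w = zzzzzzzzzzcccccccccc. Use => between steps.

S => zSc   [S ::= z S c]
zSc => zzScc   [S ::= z S c]
zzScc => zzzSccc   [S ::= z S c]
zzzSccc => zzzzScccc   [S ::= z S c]
zzzzScccc => zzzzzSccccc   [S ::= z S c]
zzzzzSccccc => zzzzzzScccccc   [S ::= z S c]
zzzzzzScccccc => zzzzzzzSccccccc   [S ::= z S c]
zzzzzzzSccccccc => zzzzzzzzScccccccc   [S ::= z S c]
zzzzzzzzScccccccc => zzzzzzzzzSccccccccc   [S ::= z S c]
zzzzzzzzzSccccccccc => zzzzzzzzzzcccccccccc   [S ::= z c]

S => zSc => zzScc => zzzSccc => zzzzScccc => zzzzzSccccc => zzzzzzScccccc => zzzzzzzSccccccc => zzzzzzzzScccccccc => zzzzzzzzzSccccccccc => zzzzzzzzzzcccccccccc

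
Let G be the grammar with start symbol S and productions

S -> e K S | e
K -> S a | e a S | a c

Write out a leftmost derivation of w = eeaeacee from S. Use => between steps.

S => eKS   [S -> e K S]
eKS => eeaSS   [K -> e a S]
eeaSS => eeaeKSS   [S -> e K S]
eeaeKSS => eeaeacSS   [K -> a c]
eeaeacSS => eeaeaceS   [S -> e]
eeaeaceS => eeaeacee   [S -> e]

S => eKS => eeaSS => eeaeKSS => eeaeacSS => eeaeaceS => eeaeacee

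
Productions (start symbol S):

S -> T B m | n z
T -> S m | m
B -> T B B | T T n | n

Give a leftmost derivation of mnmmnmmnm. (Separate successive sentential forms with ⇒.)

S ⇒ TBm ⇒ SmBm ⇒ TBmmBm ⇒ SmBmmBm ⇒ TBmmBmmBm ⇒ mBmmBmmBm ⇒ mnmmBmmBm ⇒ mnmmnmmBm ⇒ mnmmnmmnm

S ⇒ TBm   [S -> T B m]
TBm ⇒ SmBm   [T -> S m]
SmBm ⇒ TBmmBm   [S -> T B m]
TBmmBm ⇒ SmBmmBm   [T -> S m]
SmBmmBm ⇒ TBmmBmmBm   [S -> T B m]
TBmmBmmBm ⇒ mBmmBmmBm   [T -> m]
mBmmBmmBm ⇒ mnmmBmmBm   [B -> n]
mnmmBmmBm ⇒ mnmmnmmBm   [B -> n]
mnmmnmmBm ⇒ mnmmnmmnm   [B -> n]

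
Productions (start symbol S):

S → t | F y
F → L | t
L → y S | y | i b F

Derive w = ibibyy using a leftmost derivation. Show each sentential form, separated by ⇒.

S ⇒ Fy ⇒ Ly ⇒ ibFy ⇒ ibLy ⇒ ibibFy ⇒ ibibLy ⇒ ibibyy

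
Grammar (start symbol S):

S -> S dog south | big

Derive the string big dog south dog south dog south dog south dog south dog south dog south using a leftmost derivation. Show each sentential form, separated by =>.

S => S dog south => S dog south dog south => S dog south dog south dog south => S dog south dog south dog south dog south => S dog south dog south dog south dog south dog south => S dog south dog south dog south dog south dog south dog south => S dog south dog south dog south dog south dog south dog south dog south => big dog south dog south dog south dog south dog south dog south dog south

S => S dog south   [S -> S dog south]
S dog south => S dog south dog south   [S -> S dog south]
S dog south dog south => S dog south dog south dog south   [S -> S dog south]
S dog south dog south dog south => S dog south dog south dog south dog south   [S -> S dog south]
S dog south dog south dog south dog south => S dog south dog south dog south dog south dog south   [S -> S dog south]
S dog south dog south dog south dog south dog south => S dog south dog south dog south dog south dog south dog south   [S -> S dog south]
S dog south dog south dog south dog south dog south dog south => S dog south dog south dog south dog south dog south dog south dog south   [S -> S dog south]
S dog south dog south dog south dog south dog south dog south dog south => big dog south dog south dog south dog south dog south dog south dog south   [S -> big]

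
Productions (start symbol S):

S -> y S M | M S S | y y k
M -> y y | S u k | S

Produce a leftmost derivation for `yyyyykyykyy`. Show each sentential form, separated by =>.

S=>ySM=>yMSSM=>yyySSM=>yyyyykSM=>yyyyykyykM=>yyyyykyykyy

S => ySM   [S -> y S M]
ySM => yMSSM   [S -> M S S]
yMSSM => yyySSM   [M -> y y]
yyySSM => yyyyykSM   [S -> y y k]
yyyyykSM => yyyyykyykM   [S -> y y k]
yyyyykyykM => yyyyykyykyy   [M -> y y]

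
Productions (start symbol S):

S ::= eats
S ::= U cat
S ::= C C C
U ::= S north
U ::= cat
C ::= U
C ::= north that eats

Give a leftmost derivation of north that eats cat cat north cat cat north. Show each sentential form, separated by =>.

S => C C C => north that eats C C => north that eats U C => north that eats S north C => north that eats U cat north C => north that eats cat cat north C => north that eats cat cat north U => north that eats cat cat north S north => north that eats cat cat north U cat north => north that eats cat cat north cat cat north

S => C C C   [S ::= C C C]
C C C => north that eats C C   [C ::= north that eats]
north that eats C C => north that eats U C   [C ::= U]
north that eats U C => north that eats S north C   [U ::= S north]
north that eats S north C => north that eats U cat north C   [S ::= U cat]
north that eats U cat north C => north that eats cat cat north C   [U ::= cat]
north that eats cat cat north C => north that eats cat cat north U   [C ::= U]
north that eats cat cat north U => north that eats cat cat north S north   [U ::= S north]
north that eats cat cat north S north => north that eats cat cat north U cat north   [S ::= U cat]
north that eats cat cat north U cat north => north that eats cat cat north cat cat north   [U ::= cat]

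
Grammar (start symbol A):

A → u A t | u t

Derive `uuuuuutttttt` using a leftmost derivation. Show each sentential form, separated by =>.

A => uAt   [A → u A t]
uAt => uuAtt   [A → u A t]
uuAtt => uuuAttt   [A → u A t]
uuuAttt => uuuuAtttt   [A → u A t]
uuuuAtttt => uuuuuAttttt   [A → u A t]
uuuuuAttttt => uuuuuutttttt   [A → u t]

A => uAt => uuAtt => uuuAttt => uuuuAtttt => uuuuuAttttt => uuuuuutttttt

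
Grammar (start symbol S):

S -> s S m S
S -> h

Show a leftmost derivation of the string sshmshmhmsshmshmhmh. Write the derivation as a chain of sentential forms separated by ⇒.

S ⇒ sSmS ⇒ ssSmSmS ⇒ sshmSmS ⇒ sshmsSmSmS ⇒ sshmshmSmS ⇒ sshmshmhmS ⇒ sshmshmhmsSmS ⇒ sshmshmhmssSmSmS ⇒ sshmshmhmsshmSmS ⇒ sshmshmhmsshmsSmSmS ⇒ sshmshmhmsshmshmSmS ⇒ sshmshmhmsshmshmhmS ⇒ sshmshmhmsshmshmhmh

S ⇒ sSmS   [S -> s S m S]
sSmS ⇒ ssSmSmS   [S -> s S m S]
ssSmSmS ⇒ sshmSmS   [S -> h]
sshmSmS ⇒ sshmsSmSmS   [S -> s S m S]
sshmsSmSmS ⇒ sshmshmSmS   [S -> h]
sshmshmSmS ⇒ sshmshmhmS   [S -> h]
sshmshmhmS ⇒ sshmshmhmsSmS   [S -> s S m S]
sshmshmhmsSmS ⇒ sshmshmhmssSmSmS   [S -> s S m S]
sshmshmhmssSmSmS ⇒ sshmshmhmsshmSmS   [S -> h]
sshmshmhmsshmSmS ⇒ sshmshmhmsshmsSmSmS   [S -> s S m S]
sshmshmhmsshmsSmSmS ⇒ sshmshmhmsshmshmSmS   [S -> h]
sshmshmhmsshmshmSmS ⇒ sshmshmhmsshmshmhmS   [S -> h]
sshmshmhmsshmshmhmS ⇒ sshmshmhmsshmshmhmh   [S -> h]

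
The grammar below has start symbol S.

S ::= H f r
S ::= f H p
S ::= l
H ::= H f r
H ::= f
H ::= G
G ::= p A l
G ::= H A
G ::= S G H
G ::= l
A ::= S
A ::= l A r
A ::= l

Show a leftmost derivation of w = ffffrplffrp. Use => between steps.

S => fHp => fHfrp => fGfrp => fSGHfrp => ffHpGHfrp => ffHfrpGHfrp => ffffrpGHfrp => ffffrplHfrp => ffffrplffrp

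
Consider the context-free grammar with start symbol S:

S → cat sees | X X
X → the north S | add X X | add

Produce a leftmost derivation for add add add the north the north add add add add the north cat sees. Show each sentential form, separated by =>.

S => X X => add X X X => add add X X => add add add X => add add add the north S => add add add the north X X => add add add the north the north S X => add add add the north the north X X X => add add add the north the north add X X => add add add the north the north add add X X X => add add add the north the north add add add X X => add add add the north the north add add add add X => add add add the north the north add add add add the north S => add add add the north the north add add add add the north cat sees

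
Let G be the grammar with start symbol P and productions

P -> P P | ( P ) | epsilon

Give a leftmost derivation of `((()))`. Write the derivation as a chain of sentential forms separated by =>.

P => PP => PPP => (P)PP => ((P))PP => ((PP))PP => (((P)P))PP => ((()P))PP => ((()))PP => ((()))P => ((()))

P => PP   [P -> P P]
PP => PPP   [P -> P P]
PPP => (P)PP   [P -> ( P )]
(P)PP => ((P))PP   [P -> ( P )]
((P))PP => ((PP))PP   [P -> P P]
((PP))PP => (((P)P))PP   [P -> ( P )]
(((P)P))PP => ((()P))PP   [P -> epsilon]
((()P))PP => ((()))PP   [P -> epsilon]
((()))PP => ((()))P   [P -> epsilon]
((()))P => ((()))   [P -> epsilon]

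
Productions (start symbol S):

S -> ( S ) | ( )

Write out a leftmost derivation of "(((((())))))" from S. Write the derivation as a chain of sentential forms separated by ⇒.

S ⇒ (S)   [S -> ( S )]
(S) ⇒ ((S))   [S -> ( S )]
((S)) ⇒ (((S)))   [S -> ( S )]
(((S))) ⇒ ((((S))))   [S -> ( S )]
((((S)))) ⇒ (((((S)))))   [S -> ( S )]
(((((S))))) ⇒ (((((())))))   [S -> ( )]

S⇒(S)⇒((S))⇒(((S)))⇒((((S))))⇒(((((S)))))⇒(((((())))))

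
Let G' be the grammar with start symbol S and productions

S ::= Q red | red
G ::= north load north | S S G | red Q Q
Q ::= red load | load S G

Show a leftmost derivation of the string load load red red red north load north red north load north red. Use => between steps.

S => Q red => load S G red => load Q red G red => load load S G red G red => load load red G red G red => load load red S S G red G red => load load red red S G red G red => load load red red red G red G red => load load red red red north load north red G red => load load red red red north load north red north load north red

S => Q red   [S ::= Q red]
Q red => load S G red   [Q ::= load S G]
load S G red => load Q red G red   [S ::= Q red]
load Q red G red => load load S G red G red   [Q ::= load S G]
load load S G red G red => load load red G red G red   [S ::= red]
load load red G red G red => load load red S S G red G red   [G ::= S S G]
load load red S S G red G red => load load red red S G red G red   [S ::= red]
load load red red S G red G red => load load red red red G red G red   [S ::= red]
load load red red red G red G red => load load red red red north load north red G red   [G ::= north load north]
load load red red red north load north red G red => load load red red red north load north red north load north red   [G ::= north load north]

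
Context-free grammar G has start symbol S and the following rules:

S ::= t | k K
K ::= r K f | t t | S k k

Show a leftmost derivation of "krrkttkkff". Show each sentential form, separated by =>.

S => kK   [S ::= k K]
kK => krKf   [K ::= r K f]
krKf => krrKff   [K ::= r K f]
krrKff => krrSkkff   [K ::= S k k]
krrSkkff => krrkKkkff   [S ::= k K]
krrkKkkff => krrkttkkff   [K ::= t t]

S=>kK=>krKf=>krrKff=>krrSkkff=>krrkKkkff=>krrkttkkff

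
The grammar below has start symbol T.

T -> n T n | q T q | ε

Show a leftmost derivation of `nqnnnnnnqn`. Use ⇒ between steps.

T ⇒ nTn   [T -> n T n]
nTn ⇒ nqTqn   [T -> q T q]
nqTqn ⇒ nqnTnqn   [T -> n T n]
nqnTnqn ⇒ nqnnTnnqn   [T -> n T n]
nqnnTnnqn ⇒ nqnnnTnnnqn   [T -> n T n]
nqnnnTnnnqn ⇒ nqnnnnnnqn   [T -> ε]

T⇒nTn⇒nqTqn⇒nqnTnqn⇒nqnnTnnqn⇒nqnnnTnnnqn⇒nqnnnnnnqn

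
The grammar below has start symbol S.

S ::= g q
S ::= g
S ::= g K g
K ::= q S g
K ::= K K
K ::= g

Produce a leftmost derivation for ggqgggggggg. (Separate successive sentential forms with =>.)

S => gKg => gKKg => gKKKg => ggKKg => ggKKKg => ggKKKKg => ggqSgKKKg => ggqgKggKKKg => ggqggggKKKg => ggqgggggKKg => ggqggggggKg => ggqgggggggg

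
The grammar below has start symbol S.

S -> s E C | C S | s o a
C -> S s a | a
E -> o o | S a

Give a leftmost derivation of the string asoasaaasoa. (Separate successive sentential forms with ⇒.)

S ⇒ CS ⇒ SsaS ⇒ CSsaS ⇒ aSsaS ⇒ asoasaS ⇒ asoasaCS ⇒ asoasaaS ⇒ asoasaaCS ⇒ asoasaaaS ⇒ asoasaaasoa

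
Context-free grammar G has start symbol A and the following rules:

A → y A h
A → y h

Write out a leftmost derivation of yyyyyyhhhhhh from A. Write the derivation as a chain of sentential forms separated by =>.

A=>yAh=>yyAhh=>yyyAhhh=>yyyyAhhhh=>yyyyyAhhhhh=>yyyyyyhhhhhh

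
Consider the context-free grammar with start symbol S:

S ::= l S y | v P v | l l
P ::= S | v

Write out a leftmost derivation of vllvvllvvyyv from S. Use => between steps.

S => vPv => vSv => vlSyv => vllSyyv => vllvPvyyv => vllvSvyyv => vllvvPvvyyv => vllvvSvvyyv => vllvvllvvyyv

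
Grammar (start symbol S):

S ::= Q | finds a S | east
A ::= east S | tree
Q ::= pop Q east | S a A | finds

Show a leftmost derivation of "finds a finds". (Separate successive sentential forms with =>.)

S => finds a S => finds a Q => finds a finds

S => finds a S   [S ::= finds a S]
finds a S => finds a Q   [S ::= Q]
finds a Q => finds a finds   [Q ::= finds]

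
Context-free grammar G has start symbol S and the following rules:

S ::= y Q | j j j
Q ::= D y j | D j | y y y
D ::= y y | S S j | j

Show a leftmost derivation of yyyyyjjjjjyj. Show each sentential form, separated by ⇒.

S⇒yQ⇒yDyj⇒ySSjyj⇒yyQSjyj⇒yyDyjSjyj⇒yyyyyjSjyj⇒yyyyyjjjjjyj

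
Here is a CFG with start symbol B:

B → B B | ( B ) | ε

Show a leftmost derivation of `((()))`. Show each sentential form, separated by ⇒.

B ⇒ BB   [B → B B]
BB ⇒ BBB   [B → B B]
BBB ⇒ (B)BB   [B → ( B )]
(B)BB ⇒ ((B))BB   [B → ( B )]
((B))BB ⇒ ((BB))BB   [B → B B]
((BB))BB ⇒ (((B)B))BB   [B → ( B )]
(((B)B))BB ⇒ ((()B))BB   [B → ε]
((()B))BB ⇒ ((()))BB   [B → ε]
((()))BB ⇒ ((()))B   [B → ε]
((()))B ⇒ ((()))   [B → ε]

B⇒BB⇒BBB⇒(B)BB⇒((B))BB⇒((BB))BB⇒(((B)B))BB⇒((()B))BB⇒((()))BB⇒((()))B⇒((()))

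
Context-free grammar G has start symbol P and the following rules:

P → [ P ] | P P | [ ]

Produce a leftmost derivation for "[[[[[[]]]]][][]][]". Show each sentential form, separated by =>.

P => PP => [P]P => [PP]P => [PPP]P => [[P]PP]P => [[[P]]PP]P => [[[[P]]]PP]P => [[[[[P]]]]PP]P => [[[[[[]]]]]PP]P => [[[[[[]]]]][]P]P => [[[[[[]]]]][][]]P => [[[[[[]]]]][][]][]

P => PP   [P → P P]
PP => [P]P   [P → [ P ]]
[P]P => [PP]P   [P → P P]
[PP]P => [PPP]P   [P → P P]
[PPP]P => [[P]PP]P   [P → [ P ]]
[[P]PP]P => [[[P]]PP]P   [P → [ P ]]
[[[P]]PP]P => [[[[P]]]PP]P   [P → [ P ]]
[[[[P]]]PP]P => [[[[[P]]]]PP]P   [P → [ P ]]
[[[[[P]]]]PP]P => [[[[[[]]]]]PP]P   [P → [ ]]
[[[[[[]]]]]PP]P => [[[[[[]]]]][]P]P   [P → [ ]]
[[[[[[]]]]][]P]P => [[[[[[]]]]][][]]P   [P → [ ]]
[[[[[[]]]]][][]]P => [[[[[[]]]]][][]][]   [P → [ ]]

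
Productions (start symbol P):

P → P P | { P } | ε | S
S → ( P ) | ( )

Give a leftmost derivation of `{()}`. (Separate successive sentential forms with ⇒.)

P ⇒ PP ⇒ {P}P ⇒ {S}P ⇒ {()}P ⇒ {()}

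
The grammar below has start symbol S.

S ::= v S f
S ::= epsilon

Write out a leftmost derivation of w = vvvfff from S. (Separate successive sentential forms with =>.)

S => vSf => vvSff => vvvSfff => vvvfff

S => vSf   [S ::= v S f]
vSf => vvSff   [S ::= v S f]
vvSff => vvvSfff   [S ::= v S f]
vvvSfff => vvvfff   [S ::= epsilon]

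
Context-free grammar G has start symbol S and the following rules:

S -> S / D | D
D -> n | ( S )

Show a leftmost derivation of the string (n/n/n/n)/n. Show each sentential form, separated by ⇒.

S ⇒ S/D ⇒ D/D ⇒ (S)/D ⇒ (S/D)/D ⇒ (S/D/D)/D ⇒ (S/D/D/D)/D ⇒ (D/D/D/D)/D ⇒ (n/D/D/D)/D ⇒ (n/n/D/D)/D ⇒ (n/n/n/D)/D ⇒ (n/n/n/n)/D ⇒ (n/n/n/n)/n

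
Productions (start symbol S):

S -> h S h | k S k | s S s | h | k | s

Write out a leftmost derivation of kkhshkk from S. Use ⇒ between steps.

S⇒kSk⇒kkSkk⇒kkhShkk⇒kkhshkk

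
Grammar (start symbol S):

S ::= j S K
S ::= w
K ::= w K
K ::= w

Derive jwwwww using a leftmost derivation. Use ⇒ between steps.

S ⇒ jSK   [S ::= j S K]
jSK ⇒ jwK   [S ::= w]
jwK ⇒ jwwK   [K ::= w K]
jwwK ⇒ jwwwK   [K ::= w K]
jwwwK ⇒ jwwwwK   [K ::= w K]
jwwwwK ⇒ jwwwww   [K ::= w]

S ⇒ jSK ⇒ jwK ⇒ jwwK ⇒ jwwwK ⇒ jwwwwK ⇒ jwwwww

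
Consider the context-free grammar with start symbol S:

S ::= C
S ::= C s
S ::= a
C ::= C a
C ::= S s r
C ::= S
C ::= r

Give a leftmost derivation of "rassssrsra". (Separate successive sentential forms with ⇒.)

S ⇒ C   [S ::= C]
C ⇒ Ca   [C ::= C a]
Ca ⇒ Ssra   [C ::= S s r]
Ssra ⇒ Csra   [S ::= C]
Csra ⇒ Ssrsra   [C ::= S s r]
Ssrsra ⇒ Cssrsra   [S ::= C s]
Cssrsra ⇒ Sssrsra   [C ::= S]
Sssrsra ⇒ Csssrsra   [S ::= C s]
Csssrsra ⇒ Ssssrsra   [C ::= S]
Ssssrsra ⇒ Cssssrsra   [S ::= C s]
Cssssrsra ⇒ Cassssrsra   [C ::= C a]
Cassssrsra ⇒ rassssrsra   [C ::= r]

S ⇒ C ⇒ Ca ⇒ Ssra ⇒ Csra ⇒ Ssrsra ⇒ Cssrsra ⇒ Sssrsra ⇒ Csssrsra ⇒ Ssssrsra ⇒ Cssssrsra ⇒ Cassssrsra ⇒ rassssrsra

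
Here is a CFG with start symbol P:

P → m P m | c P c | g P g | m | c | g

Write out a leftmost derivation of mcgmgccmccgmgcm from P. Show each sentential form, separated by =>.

P => mPm => mcPcm => mcgPgcm => mcgmPmgcm => mcgmgPgmgcm => mcgmgcPcgmgcm => mcgmgccPccgmgcm => mcgmgccmccgmgcm

P => mPm   [P → m P m]
mPm => mcPcm   [P → c P c]
mcPcm => mcgPgcm   [P → g P g]
mcgPgcm => mcgmPmgcm   [P → m P m]
mcgmPmgcm => mcgmgPgmgcm   [P → g P g]
mcgmgPgmgcm => mcgmgcPcgmgcm   [P → c P c]
mcgmgcPcgmgcm => mcgmgccPccgmgcm   [P → c P c]
mcgmgccPccgmgcm => mcgmgccmccgmgcm   [P → m]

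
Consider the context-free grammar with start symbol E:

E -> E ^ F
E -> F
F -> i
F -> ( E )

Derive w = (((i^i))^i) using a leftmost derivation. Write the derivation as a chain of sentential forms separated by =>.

E=>F=>(E)=>(E^F)=>(F^F)=>((E)^F)=>((F)^F)=>(((E))^F)=>(((E^F))^F)=>(((F^F))^F)=>(((i^F))^F)=>(((i^i))^F)=>(((i^i))^i)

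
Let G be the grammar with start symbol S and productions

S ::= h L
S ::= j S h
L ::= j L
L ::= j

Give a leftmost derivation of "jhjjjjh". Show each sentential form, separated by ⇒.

S ⇒ jSh   [S ::= j S h]
jSh ⇒ jhLh   [S ::= h L]
jhLh ⇒ jhjLh   [L ::= j L]
jhjLh ⇒ jhjjLh   [L ::= j L]
jhjjLh ⇒ jhjjjLh   [L ::= j L]
jhjjjLh ⇒ jhjjjjh   [L ::= j]

S ⇒ jSh ⇒ jhLh ⇒ jhjLh ⇒ jhjjLh ⇒ jhjjjLh ⇒ jhjjjjh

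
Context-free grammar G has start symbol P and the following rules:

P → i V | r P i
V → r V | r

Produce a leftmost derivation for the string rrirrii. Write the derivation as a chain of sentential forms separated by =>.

P => rPi => rrPii => rriVii => rrirVii => rrirrii

P => rPi   [P → r P i]
rPi => rrPii   [P → r P i]
rrPii => rriVii   [P → i V]
rriVii => rrirVii   [V → r V]
rrirVii => rrirrii   [V → r]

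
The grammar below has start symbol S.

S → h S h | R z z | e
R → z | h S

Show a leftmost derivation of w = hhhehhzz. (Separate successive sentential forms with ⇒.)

S ⇒ Rzz ⇒ hSzz ⇒ hhShzz ⇒ hhhShhzz ⇒ hhhehhzz

S ⇒ Rzz   [S → R z z]
Rzz ⇒ hSzz   [R → h S]
hSzz ⇒ hhShzz   [S → h S h]
hhShzz ⇒ hhhShhzz   [S → h S h]
hhhShhzz ⇒ hhhehhzz   [S → e]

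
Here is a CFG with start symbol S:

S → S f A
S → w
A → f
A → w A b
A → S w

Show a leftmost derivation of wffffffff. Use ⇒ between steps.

S ⇒ SfA ⇒ SfAfA ⇒ SfAfAfA ⇒ SfAfAfAfA ⇒ wfAfAfAfA ⇒ wfffAfAfA ⇒ wfffffAfA ⇒ wfffffffA ⇒ wffffffff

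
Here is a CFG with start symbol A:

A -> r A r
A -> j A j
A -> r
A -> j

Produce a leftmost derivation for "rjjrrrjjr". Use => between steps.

A => rAr   [A -> r A r]
rAr => rjAjr   [A -> j A j]
rjAjr => rjjAjjr   [A -> j A j]
rjjAjjr => rjjrArjjr   [A -> r A r]
rjjrArjjr => rjjrrrjjr   [A -> r]

A=>rAr=>rjAjr=>rjjAjjr=>rjjrArjjr=>rjjrrrjjr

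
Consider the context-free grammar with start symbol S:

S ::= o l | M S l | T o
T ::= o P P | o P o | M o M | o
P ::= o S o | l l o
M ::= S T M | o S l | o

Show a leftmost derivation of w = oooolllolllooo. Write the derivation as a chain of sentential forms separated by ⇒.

S ⇒ To ⇒ MoMo ⇒ oSloMo ⇒ oMSlloMo ⇒ ooSlSlloMo ⇒ ooMSllSlloMo ⇒ oooSllSlloMo ⇒ oooolllSlloMo ⇒ oooolllollloMo ⇒ oooolllolllooo

S ⇒ To   [S ::= T o]
To ⇒ MoMo   [T ::= M o M]
MoMo ⇒ oSloMo   [M ::= o S l]
oSloMo ⇒ oMSlloMo   [S ::= M S l]
oMSlloMo ⇒ ooSlSlloMo   [M ::= o S l]
ooSlSlloMo ⇒ ooMSllSlloMo   [S ::= M S l]
ooMSllSlloMo ⇒ oooSllSlloMo   [M ::= o]
oooSllSlloMo ⇒ oooolllSlloMo   [S ::= o l]
oooolllSlloMo ⇒ oooolllollloMo   [S ::= o l]
oooolllollloMo ⇒ oooolllolllooo   [M ::= o]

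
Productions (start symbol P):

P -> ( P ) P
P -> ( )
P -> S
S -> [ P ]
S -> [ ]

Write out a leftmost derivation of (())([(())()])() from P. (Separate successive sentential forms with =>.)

P => (P)P => (())P => (())(P)P => (())(S)P => (())([P])P => (())([(P)P])P => (())([(())P])P => (())([(())()])P => (())([(())()])()

P => (P)P   [P -> ( P ) P]
(P)P => (())P   [P -> ( )]
(())P => (())(P)P   [P -> ( P ) P]
(())(P)P => (())(S)P   [P -> S]
(())(S)P => (())([P])P   [S -> [ P ]]
(())([P])P => (())([(P)P])P   [P -> ( P ) P]
(())([(P)P])P => (())([(())P])P   [P -> ( )]
(())([(())P])P => (())([(())()])P   [P -> ( )]
(())([(())()])P => (())([(())()])()   [P -> ( )]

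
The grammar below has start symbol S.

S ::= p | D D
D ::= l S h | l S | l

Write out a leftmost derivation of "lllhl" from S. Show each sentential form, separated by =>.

S => DD => lShD => lDDhD => llDhD => lllhD => lllhl

S => DD   [S ::= D D]
DD => lShD   [D ::= l S h]
lShD => lDDhD   [S ::= D D]
lDDhD => llDhD   [D ::= l]
llDhD => lllhD   [D ::= l]
lllhD => lllhl   [D ::= l]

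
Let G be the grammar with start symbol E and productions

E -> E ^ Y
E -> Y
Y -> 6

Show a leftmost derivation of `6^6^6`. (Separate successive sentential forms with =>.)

E => E^Y => E^Y^Y => Y^Y^Y => 6^Y^Y => 6^6^Y => 6^6^6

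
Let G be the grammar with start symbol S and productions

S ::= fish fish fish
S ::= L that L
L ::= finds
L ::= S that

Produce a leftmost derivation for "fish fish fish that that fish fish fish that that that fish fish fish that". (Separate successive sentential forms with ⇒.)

S ⇒ L that L   [S ::= L that L]
L that L ⇒ S that that L   [L ::= S that]
S that that L ⇒ L that L that that L   [S ::= L that L]
L that L that that L ⇒ S that that L that that L   [L ::= S that]
S that that L that that L ⇒ fish fish fish that that L that that L   [S ::= fish fish fish]
fish fish fish that that L that that L ⇒ fish fish fish that that S that that that L   [L ::= S that]
fish fish fish that that S that that that L ⇒ fish fish fish that that fish fish fish that that that L   [S ::= fish fish fish]
fish fish fish that that fish fish fish that that that L ⇒ fish fish fish that that fish fish fish that that that S that   [L ::= S that]
fish fish fish that that fish fish fish that that that S that ⇒ fish fish fish that that fish fish fish that that that fish fish fish that   [S ::= fish fish fish]

S ⇒ L that L ⇒ S that that L ⇒ L that L that that L ⇒ S that that L that that L ⇒ fish fish fish that that L that that L ⇒ fish fish fish that that S that that that L ⇒ fish fish fish that that fish fish fish that that that L ⇒ fish fish fish that that fish fish fish that that that S that ⇒ fish fish fish that that fish fish fish that that that fish fish fish that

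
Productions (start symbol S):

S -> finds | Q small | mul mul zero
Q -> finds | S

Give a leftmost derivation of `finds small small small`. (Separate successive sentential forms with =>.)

S => Q small   [S -> Q small]
Q small => S small   [Q -> S]
S small => Q small small   [S -> Q small]
Q small small => S small small   [Q -> S]
S small small => Q small small small   [S -> Q small]
Q small small small => finds small small small   [Q -> finds]

S => Q small => S small => Q small small => S small small => Q small small small => finds small small small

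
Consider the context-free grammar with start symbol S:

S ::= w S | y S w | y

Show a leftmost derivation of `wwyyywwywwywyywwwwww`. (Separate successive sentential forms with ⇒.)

S ⇒ wS   [S ::= w S]
wS ⇒ wwS   [S ::= w S]
wwS ⇒ wwySw   [S ::= y S w]
wwySw ⇒ wwyySww   [S ::= y S w]
wwyySww ⇒ wwyyySwww   [S ::= y S w]
wwyyySwww ⇒ wwyyywSwww   [S ::= w S]
wwyyywSwww ⇒ wwyyywwSwww   [S ::= w S]
wwyyywwSwww ⇒ wwyyywwySwwww   [S ::= y S w]
wwyyywwySwwww ⇒ wwyyywwywSwwww   [S ::= w S]
wwyyywwywSwwww ⇒ wwyyywwywwSwwww   [S ::= w S]
wwyyywwywwSwwww ⇒ wwyyywwywwySwwwww   [S ::= y S w]
wwyyywwywwySwwwww ⇒ wwyyywwywwywSwwwww   [S ::= w S]
wwyyywwywwywSwwwww ⇒ wwyyywwywwywySwwwwww   [S ::= y S w]
wwyyywwywwywySwwwwww ⇒ wwyyywwywwywyywwwwww   [S ::= y]

S ⇒ wS ⇒ wwS ⇒ wwySw ⇒ wwyySww ⇒ wwyyySwww ⇒ wwyyywSwww ⇒ wwyyywwSwww ⇒ wwyyywwySwwww ⇒ wwyyywwywSwwww ⇒ wwyyywwywwSwwww ⇒ wwyyywwywwySwwwww ⇒ wwyyywwywwywSwwwww ⇒ wwyyywwywwywySwwwwww ⇒ wwyyywwywwywyywwwwww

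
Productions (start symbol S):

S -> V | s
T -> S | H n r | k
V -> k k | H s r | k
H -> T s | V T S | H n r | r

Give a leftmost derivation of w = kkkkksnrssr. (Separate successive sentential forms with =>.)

S => V => Hsr => VTSsr => kkTSsr => kkHnrSsr => kkVTSnrSsr => kkkkTSnrSsr => kkkkkSnrSsr => kkkkksnrSsr => kkkkksnrssr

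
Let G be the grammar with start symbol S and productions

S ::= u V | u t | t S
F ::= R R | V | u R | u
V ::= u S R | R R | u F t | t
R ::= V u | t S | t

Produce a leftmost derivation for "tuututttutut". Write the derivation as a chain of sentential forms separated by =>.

S=>tS=>tuV=>tuRR=>tuVuR=>tuuSRuR=>tuutSRuR=>tuutuVRuR=>tuutuRRRuR=>tuututRRuR=>tuututtRuR=>tuututttuR=>tuututttutS=>tuututttutuV=>tuututttutut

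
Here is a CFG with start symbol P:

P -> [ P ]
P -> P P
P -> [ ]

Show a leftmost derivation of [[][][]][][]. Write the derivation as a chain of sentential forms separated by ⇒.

P⇒PP⇒PPP⇒[P]PP⇒[PP]PP⇒[PPP]PP⇒[[]PP]PP⇒[[][]P]PP⇒[[][][]]PP⇒[[][][]][]P⇒[[][][]][][]

P ⇒ PP   [P -> P P]
PP ⇒ PPP   [P -> P P]
PPP ⇒ [P]PP   [P -> [ P ]]
[P]PP ⇒ [PP]PP   [P -> P P]
[PP]PP ⇒ [PPP]PP   [P -> P P]
[PPP]PP ⇒ [[]PP]PP   [P -> [ ]]
[[]PP]PP ⇒ [[][]P]PP   [P -> [ ]]
[[][]P]PP ⇒ [[][][]]PP   [P -> [ ]]
[[][][]]PP ⇒ [[][][]][]P   [P -> [ ]]
[[][][]][]P ⇒ [[][][]][][]   [P -> [ ]]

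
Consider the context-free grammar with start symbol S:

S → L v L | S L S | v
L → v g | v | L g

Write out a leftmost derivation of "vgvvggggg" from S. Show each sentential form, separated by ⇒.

S ⇒ LvL   [S → L v L]
LvL ⇒ LgvL   [L → L g]
LgvL ⇒ vgvL   [L → v]
vgvL ⇒ vgvLg   [L → L g]
vgvLg ⇒ vgvLgg   [L → L g]
vgvLgg ⇒ vgvLggg   [L → L g]
vgvLggg ⇒ vgvLgggg   [L → L g]
vgvLgggg ⇒ vgvLggggg   [L → L g]
vgvLggggg ⇒ vgvvggggg   [L → v]

S ⇒ LvL ⇒ LgvL ⇒ vgvL ⇒ vgvLg ⇒ vgvLgg ⇒ vgvLggg ⇒ vgvLgggg ⇒ vgvLggggg ⇒ vgvvggggg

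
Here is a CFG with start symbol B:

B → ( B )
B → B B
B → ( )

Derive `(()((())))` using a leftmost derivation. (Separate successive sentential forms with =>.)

B=>(B)=>(BB)=>(()B)=>(()(B))=>(()((B)))=>(()((())))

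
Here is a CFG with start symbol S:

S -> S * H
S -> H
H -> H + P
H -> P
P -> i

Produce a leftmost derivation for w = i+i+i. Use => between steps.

S => H => H+P => H+P+P => P+P+P => i+P+P => i+i+P => i+i+i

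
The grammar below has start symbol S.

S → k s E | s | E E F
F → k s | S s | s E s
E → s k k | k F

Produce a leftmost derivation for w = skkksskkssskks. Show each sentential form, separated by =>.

S => EEF   [S → E E F]
EEF => skkEF   [E → s k k]
skkEF => skkkFF   [E → k F]
skkkFF => skkksEsF   [F → s E s]
skkksEsF => skkksskksF   [E → s k k]
skkksskksF => skkksskkssEs   [F → s E s]
skkksskkssEs => skkksskkssskks   [E → s k k]

S => EEF => skkEF => skkkFF => skkksEsF => skkksskksF => skkksskkssEs => skkksskkssskks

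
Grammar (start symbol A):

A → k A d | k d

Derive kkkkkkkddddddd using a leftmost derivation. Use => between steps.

A => kAd => kkAdd => kkkAddd => kkkkAdddd => kkkkkAddddd => kkkkkkAdddddd => kkkkkkkddddddd

A => kAd   [A → k A d]
kAd => kkAdd   [A → k A d]
kkAdd => kkkAddd   [A → k A d]
kkkAddd => kkkkAdddd   [A → k A d]
kkkkAdddd => kkkkkAddddd   [A → k A d]
kkkkkAddddd => kkkkkkAdddddd   [A → k A d]
kkkkkkAdddddd => kkkkkkkddddddd   [A → k d]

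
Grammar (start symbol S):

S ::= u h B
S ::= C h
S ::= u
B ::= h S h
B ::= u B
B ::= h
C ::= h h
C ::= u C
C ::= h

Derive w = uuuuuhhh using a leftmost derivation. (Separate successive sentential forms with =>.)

S => Ch => uCh => uuCh => uuuCh => uuuuCh => uuuuuCh => uuuuuhhh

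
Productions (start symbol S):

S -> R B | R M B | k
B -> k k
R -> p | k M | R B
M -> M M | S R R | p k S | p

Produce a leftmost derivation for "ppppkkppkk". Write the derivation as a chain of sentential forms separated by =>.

S => RMB => pMB => pMMB => ppMB => ppSRRB => ppRMBRRB => pppMBRRB => ppppBRRB => ppppkkRRB => ppppkkpRB => ppppkkppB => ppppkkppkk

S => RMB   [S -> R M B]
RMB => pMB   [R -> p]
pMB => pMMB   [M -> M M]
pMMB => ppMB   [M -> p]
ppMB => ppSRRB   [M -> S R R]
ppSRRB => ppRMBRRB   [S -> R M B]
ppRMBRRB => pppMBRRB   [R -> p]
pppMBRRB => ppppBRRB   [M -> p]
ppppBRRB => ppppkkRRB   [B -> k k]
ppppkkRRB => ppppkkpRB   [R -> p]
ppppkkpRB => ppppkkppB   [R -> p]
ppppkkppB => ppppkkppkk   [B -> k k]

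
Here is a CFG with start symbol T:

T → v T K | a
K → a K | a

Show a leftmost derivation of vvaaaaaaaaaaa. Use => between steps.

T => vTK   [T → v T K]
vTK => vvTKK   [T → v T K]
vvTKK => vvaKK   [T → a]
vvaKK => vvaaKK   [K → a K]
vvaaKK => vvaaaK   [K → a]
vvaaaK => vvaaaaK   [K → a K]
vvaaaaK => vvaaaaaK   [K → a K]
vvaaaaaK => vvaaaaaaK   [K → a K]
vvaaaaaaK => vvaaaaaaaK   [K → a K]
vvaaaaaaaK => vvaaaaaaaaK   [K → a K]
vvaaaaaaaaK => vvaaaaaaaaaK   [K → a K]
vvaaaaaaaaaK => vvaaaaaaaaaaK   [K → a K]
vvaaaaaaaaaaK => vvaaaaaaaaaaa   [K → a]

T => vTK => vvTKK => vvaKK => vvaaKK => vvaaaK => vvaaaaK => vvaaaaaK => vvaaaaaaK => vvaaaaaaaK => vvaaaaaaaaK => vvaaaaaaaaaK => vvaaaaaaaaaaK => vvaaaaaaaaaaa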